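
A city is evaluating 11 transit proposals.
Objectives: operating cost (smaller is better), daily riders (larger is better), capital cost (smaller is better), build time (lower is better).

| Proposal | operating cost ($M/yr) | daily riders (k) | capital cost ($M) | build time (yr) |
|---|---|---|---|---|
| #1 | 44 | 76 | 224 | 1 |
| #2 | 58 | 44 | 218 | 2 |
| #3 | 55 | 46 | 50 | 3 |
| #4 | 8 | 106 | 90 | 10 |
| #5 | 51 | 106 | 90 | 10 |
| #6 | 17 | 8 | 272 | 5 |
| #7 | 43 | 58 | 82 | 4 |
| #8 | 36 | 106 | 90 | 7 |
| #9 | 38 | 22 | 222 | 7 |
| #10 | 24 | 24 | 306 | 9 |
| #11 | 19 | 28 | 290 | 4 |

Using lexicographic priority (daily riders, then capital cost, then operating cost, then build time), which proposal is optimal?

First maximize daily riders: best is 106, kept {#4, #5, #8}.
Then minimize capital cost: best is 90, kept {#4, #5, #8}.
Then minimize operating cost: best is 8, kept {#4}.

#4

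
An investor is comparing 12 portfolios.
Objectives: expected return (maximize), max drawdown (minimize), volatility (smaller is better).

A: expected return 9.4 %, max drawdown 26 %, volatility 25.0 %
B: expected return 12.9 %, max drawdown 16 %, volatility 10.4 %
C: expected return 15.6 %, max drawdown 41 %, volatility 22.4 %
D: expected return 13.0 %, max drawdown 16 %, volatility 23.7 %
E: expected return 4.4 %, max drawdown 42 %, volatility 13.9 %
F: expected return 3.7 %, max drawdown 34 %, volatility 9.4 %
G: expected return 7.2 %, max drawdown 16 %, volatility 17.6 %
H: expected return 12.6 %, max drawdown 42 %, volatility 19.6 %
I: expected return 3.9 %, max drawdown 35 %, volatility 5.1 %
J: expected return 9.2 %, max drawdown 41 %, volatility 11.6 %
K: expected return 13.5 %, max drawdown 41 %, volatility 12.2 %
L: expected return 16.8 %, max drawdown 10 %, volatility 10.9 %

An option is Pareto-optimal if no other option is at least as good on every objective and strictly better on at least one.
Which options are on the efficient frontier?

A: dominated by B (expected return 12.9≥9.4, max drawdown 16≤26, volatility 10.4≤25.0).
B: not dominated.
C: dominated by L (expected return 16.8≥15.6, max drawdown 10≤41, volatility 10.9≤22.4).
D: dominated by L (expected return 16.8≥13.0, max drawdown 10≤16, volatility 10.9≤23.7).
E: dominated by B (expected return 12.9≥4.4, max drawdown 16≤42, volatility 10.4≤13.9).
F: not dominated.
G: dominated by B (expected return 12.9≥7.2, max drawdown 16≤16, volatility 10.4≤17.6).
H: dominated by B (expected return 12.9≥12.6, max drawdown 16≤42, volatility 10.4≤19.6).
I: not dominated (best volatility).
J: dominated by B (expected return 12.9≥9.2, max drawdown 16≤41, volatility 10.4≤11.6).
K: dominated by L (expected return 16.8≥13.5, max drawdown 10≤41, volatility 10.9≤12.2).
L: not dominated (best expected return).

B, F, I, L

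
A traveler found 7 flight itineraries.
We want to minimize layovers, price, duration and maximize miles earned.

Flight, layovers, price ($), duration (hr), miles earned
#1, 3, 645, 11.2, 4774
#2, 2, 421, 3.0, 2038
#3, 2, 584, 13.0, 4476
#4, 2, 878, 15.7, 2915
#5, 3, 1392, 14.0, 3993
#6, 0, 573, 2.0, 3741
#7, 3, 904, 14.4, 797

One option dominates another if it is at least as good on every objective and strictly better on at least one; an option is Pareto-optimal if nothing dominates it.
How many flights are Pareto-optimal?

#1: not dominated (best miles earned).
#2: not dominated (best price).
#3: not dominated.
#4: dominated by #3 (layovers 2≤2, price 584≤878, duration 13.0≤15.7, miles earned 4476≥2915).
#5: dominated by #1 (layovers 3≤3, price 645≤1392, duration 11.2≤14.0, miles earned 4774≥3993).
#6: not dominated (best layovers).
#7: dominated by #1 (layovers 3≤3, price 645≤904, duration 11.2≤14.4, miles earned 4774≥797).
Pareto-optimal: #1, #2, #3, #6 → 4.

4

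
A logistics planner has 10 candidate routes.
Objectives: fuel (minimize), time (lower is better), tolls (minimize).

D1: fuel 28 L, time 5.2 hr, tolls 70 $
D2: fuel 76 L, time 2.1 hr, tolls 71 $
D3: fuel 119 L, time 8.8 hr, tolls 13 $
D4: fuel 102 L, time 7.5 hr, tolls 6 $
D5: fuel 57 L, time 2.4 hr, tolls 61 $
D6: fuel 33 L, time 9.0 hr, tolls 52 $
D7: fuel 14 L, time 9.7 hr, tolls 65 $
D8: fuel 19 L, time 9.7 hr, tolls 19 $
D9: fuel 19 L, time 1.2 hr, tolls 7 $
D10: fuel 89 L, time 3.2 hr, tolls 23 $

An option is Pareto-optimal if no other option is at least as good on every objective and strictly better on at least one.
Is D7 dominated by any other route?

No

D1: worse on fuel (28 vs 14).
D2: worse on fuel (76 vs 14).
D3: worse on fuel (119 vs 14).
D4: worse on fuel (102 vs 14).
D5: worse on fuel (57 vs 14).
D6: worse on fuel (33 vs 14).
D8: worse on fuel (19 vs 14).
D9: worse on fuel (19 vs 14).
D10: worse on fuel (89 vs 14).
No option is at least as good as D7 on every objective and strictly better on one.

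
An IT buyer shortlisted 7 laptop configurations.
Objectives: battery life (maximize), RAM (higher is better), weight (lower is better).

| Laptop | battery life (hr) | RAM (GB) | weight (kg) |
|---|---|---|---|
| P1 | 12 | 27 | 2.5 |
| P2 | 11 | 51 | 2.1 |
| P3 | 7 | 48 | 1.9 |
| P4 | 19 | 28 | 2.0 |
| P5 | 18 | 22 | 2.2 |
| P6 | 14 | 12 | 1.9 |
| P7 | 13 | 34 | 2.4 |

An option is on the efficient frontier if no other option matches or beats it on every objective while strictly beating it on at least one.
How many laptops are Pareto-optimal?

5

P1: dominated by P4 (battery life 19≥12, RAM 28≥27, weight 2.0≤2.5).
P2: not dominated (best RAM).
P3: not dominated.
P4: not dominated (best battery life).
P5: dominated by P4 (battery life 19≥18, RAM 28≥22, weight 2.0≤2.2).
P6: not dominated.
P7: not dominated.
Pareto-optimal: P2, P3, P4, P6, P7 → 5.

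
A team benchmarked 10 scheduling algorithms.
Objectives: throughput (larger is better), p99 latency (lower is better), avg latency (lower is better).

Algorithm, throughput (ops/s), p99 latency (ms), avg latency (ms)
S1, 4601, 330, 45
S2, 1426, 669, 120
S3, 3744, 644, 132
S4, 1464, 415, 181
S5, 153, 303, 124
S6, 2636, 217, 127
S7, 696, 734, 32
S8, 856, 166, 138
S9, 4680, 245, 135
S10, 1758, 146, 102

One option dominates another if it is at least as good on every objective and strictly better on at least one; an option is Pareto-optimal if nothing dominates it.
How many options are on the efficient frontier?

5

S1: not dominated.
S2: dominated by S1 (throughput 4601≥1426, p99 latency 330≤669, avg latency 45≤120).
S3: dominated by S1 (throughput 4601≥3744, p99 latency 330≤644, avg latency 45≤132).
S4: dominated by S1 (throughput 4601≥1464, p99 latency 330≤415, avg latency 45≤181).
S5: dominated by S10 (throughput 1758≥153, p99 latency 146≤303, avg latency 102≤124).
S6: not dominated.
S7: not dominated (best avg latency).
S8: dominated by S10 (throughput 1758≥856, p99 latency 146≤166, avg latency 102≤138).
S9: not dominated (best throughput).
S10: not dominated (best p99 latency).
Pareto-optimal: S1, S6, S7, S9, S10 → 5.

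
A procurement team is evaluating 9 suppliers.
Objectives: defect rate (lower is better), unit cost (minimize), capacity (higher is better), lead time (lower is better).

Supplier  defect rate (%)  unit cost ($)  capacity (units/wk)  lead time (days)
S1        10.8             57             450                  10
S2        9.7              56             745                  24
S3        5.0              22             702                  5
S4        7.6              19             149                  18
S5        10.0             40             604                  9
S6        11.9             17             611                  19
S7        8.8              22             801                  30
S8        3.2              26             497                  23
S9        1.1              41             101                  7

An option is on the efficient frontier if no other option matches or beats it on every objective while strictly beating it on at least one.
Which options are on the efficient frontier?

S1: dominated by S3 (defect rate 5.0≤10.8, unit cost 22≤57, capacity 702≥450, lead time 5≤10).
S2: not dominated.
S3: not dominated (best lead time).
S4: not dominated.
S5: dominated by S3 (defect rate 5.0≤10.0, unit cost 22≤40, capacity 702≥604, lead time 5≤9).
S6: not dominated (best unit cost).
S7: not dominated (best capacity).
S8: not dominated.
S9: not dominated (best defect rate).

S2, S3, S4, S6, S7, S8, S9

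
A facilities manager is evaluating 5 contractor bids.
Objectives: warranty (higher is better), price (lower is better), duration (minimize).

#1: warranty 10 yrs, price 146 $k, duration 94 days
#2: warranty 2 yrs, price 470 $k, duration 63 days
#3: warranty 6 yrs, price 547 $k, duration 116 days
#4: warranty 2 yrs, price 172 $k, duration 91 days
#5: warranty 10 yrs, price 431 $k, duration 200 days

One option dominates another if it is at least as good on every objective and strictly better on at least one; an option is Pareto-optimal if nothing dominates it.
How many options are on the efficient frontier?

#1: not dominated (best price).
#2: not dominated (best duration).
#3: dominated by #1 (warranty 10≥6, price 146≤547, duration 94≤116).
#4: not dominated.
#5: dominated by #1 (warranty 10≥10, price 146≤431, duration 94≤200).
Pareto-optimal: #1, #2, #4 → 3.

3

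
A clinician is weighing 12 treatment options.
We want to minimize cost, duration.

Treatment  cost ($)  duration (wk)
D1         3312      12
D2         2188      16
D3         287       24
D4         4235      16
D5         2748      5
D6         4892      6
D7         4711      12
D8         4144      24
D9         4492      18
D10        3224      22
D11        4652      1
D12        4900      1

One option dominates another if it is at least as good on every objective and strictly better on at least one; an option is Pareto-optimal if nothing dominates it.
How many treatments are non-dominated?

4

D1: dominated by D5 (cost 2748≤3312, duration 5≤12).
D2: not dominated.
D3: not dominated (best cost).
D4: dominated by D1 (cost 3312≤4235, duration 12≤16).
D5: not dominated.
D6: dominated by D5 (cost 2748≤4892, duration 5≤6).
D7: dominated by D1 (cost 3312≤4711, duration 12≤12).
D8: dominated by D1 (cost 3312≤4144, duration 12≤24).
D9: dominated by D1 (cost 3312≤4492, duration 12≤18).
D10: dominated by D2 (cost 2188≤3224, duration 16≤22).
D11: not dominated.
D12: dominated by D11 (cost 4652≤4900, duration 1≤1).
Pareto-optimal: D2, D3, D5, D11 → 4.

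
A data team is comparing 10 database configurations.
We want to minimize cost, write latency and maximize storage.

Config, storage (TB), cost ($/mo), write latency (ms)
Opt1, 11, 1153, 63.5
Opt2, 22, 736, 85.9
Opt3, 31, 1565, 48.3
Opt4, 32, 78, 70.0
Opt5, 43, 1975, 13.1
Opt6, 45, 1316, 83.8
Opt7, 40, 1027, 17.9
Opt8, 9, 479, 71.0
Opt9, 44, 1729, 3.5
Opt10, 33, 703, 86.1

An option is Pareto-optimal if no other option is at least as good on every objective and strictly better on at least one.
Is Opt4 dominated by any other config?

Opt1: worse on storage (11 vs 32).
Opt2: worse on storage (22 vs 32).
Opt3: worse on storage (31 vs 32).
Opt5: worse on cost (1975 vs 78).
Opt6: worse on cost (1316 vs 78).
Opt7: worse on cost (1027 vs 78).
Opt8: worse on storage (9 vs 32).
Opt9: worse on cost (1729 vs 78).
Opt10: worse on cost (703 vs 78).
No option is at least as good as Opt4 on every objective and strictly better on one.

No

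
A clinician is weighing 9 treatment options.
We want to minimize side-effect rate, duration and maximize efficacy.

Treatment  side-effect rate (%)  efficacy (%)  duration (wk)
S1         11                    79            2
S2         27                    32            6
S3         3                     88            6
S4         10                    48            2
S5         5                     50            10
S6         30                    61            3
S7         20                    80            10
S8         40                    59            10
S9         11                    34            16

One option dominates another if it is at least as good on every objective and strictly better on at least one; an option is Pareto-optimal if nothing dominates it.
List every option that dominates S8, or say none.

S1: side-effect rate 11≤40, efficacy 79≥59, duration 2≤10 — dominates S8.
S3: side-effect rate 3≤40, efficacy 88≥59, duration 6≤10 — dominates S8.
S6: side-effect rate 30≤40, efficacy 61≥59, duration 3≤10 — dominates S8.
S7: side-effect rate 20≤40, efficacy 80≥59, duration 10≤10 — dominates S8.
Others (S2, S4, S5, S9) are each worse than S8 on at least one objective.

S1, S3, S6, S7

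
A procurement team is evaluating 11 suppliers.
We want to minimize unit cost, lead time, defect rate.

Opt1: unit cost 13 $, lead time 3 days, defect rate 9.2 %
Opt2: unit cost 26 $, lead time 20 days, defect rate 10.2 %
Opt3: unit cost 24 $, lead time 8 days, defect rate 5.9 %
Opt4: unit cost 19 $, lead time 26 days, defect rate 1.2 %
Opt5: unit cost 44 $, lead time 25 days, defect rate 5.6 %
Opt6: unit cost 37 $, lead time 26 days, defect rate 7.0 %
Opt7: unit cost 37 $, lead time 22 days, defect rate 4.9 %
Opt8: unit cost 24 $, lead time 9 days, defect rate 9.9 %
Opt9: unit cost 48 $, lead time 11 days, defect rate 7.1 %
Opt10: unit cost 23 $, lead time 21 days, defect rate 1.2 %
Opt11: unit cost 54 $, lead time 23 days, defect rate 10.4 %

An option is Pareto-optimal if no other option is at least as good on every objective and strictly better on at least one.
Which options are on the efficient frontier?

Opt1, Opt3, Opt4, Opt10

Opt1: not dominated (best unit cost).
Opt2: dominated by Opt1 (unit cost 13≤26, lead time 3≤20, defect rate 9.2≤10.2).
Opt3: not dominated.
Opt4: not dominated.
Opt5: dominated by Opt7 (unit cost 37≤44, lead time 22≤25, defect rate 4.9≤5.6).
Opt6: dominated by Opt3 (unit cost 24≤37, lead time 8≤26, defect rate 5.9≤7.0).
Opt7: dominated by Opt10 (unit cost 23≤37, lead time 21≤22, defect rate 1.2≤4.9).
Opt8: dominated by Opt1 (unit cost 13≤24, lead time 3≤9, defect rate 9.2≤9.9).
Opt9: dominated by Opt3 (unit cost 24≤48, lead time 8≤11, defect rate 5.9≤7.1).
Opt10: not dominated.
Opt11: dominated by Opt1 (unit cost 13≤54, lead time 3≤23, defect rate 9.2≤10.4).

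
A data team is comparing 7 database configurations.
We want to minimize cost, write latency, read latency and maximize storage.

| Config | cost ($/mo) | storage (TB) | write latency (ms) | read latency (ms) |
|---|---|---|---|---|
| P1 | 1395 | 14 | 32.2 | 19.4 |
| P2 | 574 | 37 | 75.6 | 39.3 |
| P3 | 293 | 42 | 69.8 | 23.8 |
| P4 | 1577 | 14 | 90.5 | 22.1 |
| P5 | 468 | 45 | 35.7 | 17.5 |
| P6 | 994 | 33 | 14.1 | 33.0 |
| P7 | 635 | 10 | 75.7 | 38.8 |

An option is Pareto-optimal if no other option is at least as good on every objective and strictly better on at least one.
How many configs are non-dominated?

4

P1: not dominated.
P2: dominated by P3 (cost 293≤574, storage 42≥37, write latency 69.8≤75.6, read latency 23.8≤39.3).
P3: not dominated (best cost).
P4: dominated by P1 (cost 1395≤1577, storage 14≥14, write latency 32.2≤90.5, read latency 19.4≤22.1).
P5: not dominated (best storage).
P6: not dominated (best write latency).
P7: dominated by P3 (cost 293≤635, storage 42≥10, write latency 69.8≤75.7, read latency 23.8≤38.8).
Pareto-optimal: P1, P3, P5, P6 → 4.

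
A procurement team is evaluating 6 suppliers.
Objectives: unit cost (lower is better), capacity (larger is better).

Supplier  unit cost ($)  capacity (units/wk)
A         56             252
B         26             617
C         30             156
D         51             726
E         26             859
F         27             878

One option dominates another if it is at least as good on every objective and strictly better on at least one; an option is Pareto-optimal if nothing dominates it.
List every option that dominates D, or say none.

E: unit cost 26≤51, capacity 859≥726 — dominates D.
F: unit cost 27≤51, capacity 878≥726 — dominates D.
Others (A, B, C) are each worse than D on at least one objective.

E, F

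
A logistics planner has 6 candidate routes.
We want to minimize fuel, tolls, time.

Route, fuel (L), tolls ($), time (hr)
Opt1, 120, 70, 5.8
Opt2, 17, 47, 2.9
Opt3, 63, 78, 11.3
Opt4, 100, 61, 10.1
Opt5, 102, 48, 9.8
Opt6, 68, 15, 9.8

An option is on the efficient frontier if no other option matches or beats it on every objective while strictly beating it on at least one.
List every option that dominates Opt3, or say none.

Opt2

Opt2: fuel 17≤63, tolls 47≤78, time 2.9≤11.3 — dominates Opt3.
Others (Opt1, Opt4, Opt5, Opt6) are each worse than Opt3 on at least one objective.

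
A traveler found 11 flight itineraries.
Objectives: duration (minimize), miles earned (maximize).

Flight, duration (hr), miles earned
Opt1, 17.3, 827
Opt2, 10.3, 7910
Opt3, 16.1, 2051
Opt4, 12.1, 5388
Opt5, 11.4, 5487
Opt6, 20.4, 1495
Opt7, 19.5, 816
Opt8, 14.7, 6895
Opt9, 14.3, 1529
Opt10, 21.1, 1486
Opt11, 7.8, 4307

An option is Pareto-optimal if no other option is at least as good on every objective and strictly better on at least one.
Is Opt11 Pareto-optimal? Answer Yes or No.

Opt1: worse on duration (17.3 vs 7.8).
Opt2: worse on duration (10.3 vs 7.8).
Opt3: worse on duration (16.1 vs 7.8).
Opt4: worse on duration (12.1 vs 7.8).
Opt5: worse on duration (11.4 vs 7.8).
Opt6: worse on duration (20.4 vs 7.8).
Opt7: worse on duration (19.5 vs 7.8).
Opt8: worse on duration (14.7 vs 7.8).
Opt9: worse on duration (14.3 vs 7.8).
Opt10: worse on duration (21.1 vs 7.8).
No option is at least as good as Opt11 on every objective and strictly better on one.

Yes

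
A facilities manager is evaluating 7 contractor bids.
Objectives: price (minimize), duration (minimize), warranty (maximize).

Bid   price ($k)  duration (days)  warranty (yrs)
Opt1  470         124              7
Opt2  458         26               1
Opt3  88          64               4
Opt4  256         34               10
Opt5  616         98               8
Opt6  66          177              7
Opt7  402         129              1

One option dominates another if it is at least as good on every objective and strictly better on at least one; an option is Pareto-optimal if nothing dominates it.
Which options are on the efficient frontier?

Opt1: dominated by Opt4 (price 256≤470, duration 34≤124, warranty 10≥7).
Opt2: not dominated (best duration).
Opt3: not dominated.
Opt4: not dominated (best warranty).
Opt5: dominated by Opt4 (price 256≤616, duration 34≤98, warranty 10≥8).
Opt6: not dominated (best price).
Opt7: dominated by Opt3 (price 88≤402, duration 64≤129, warranty 4≥1).

Opt2, Opt3, Opt4, Opt6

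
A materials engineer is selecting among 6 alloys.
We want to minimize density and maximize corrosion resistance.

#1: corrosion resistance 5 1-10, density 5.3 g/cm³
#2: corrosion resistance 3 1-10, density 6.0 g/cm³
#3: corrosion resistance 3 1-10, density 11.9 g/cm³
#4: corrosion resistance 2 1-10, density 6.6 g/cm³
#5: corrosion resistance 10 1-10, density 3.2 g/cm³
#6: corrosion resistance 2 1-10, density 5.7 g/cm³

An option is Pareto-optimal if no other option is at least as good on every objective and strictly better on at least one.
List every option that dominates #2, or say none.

#1, #5

#1: corrosion resistance 5≥3, density 5.3≤6.0 — dominates #2.
#5: corrosion resistance 10≥3, density 3.2≤6.0 — dominates #2.
Others (#3, #4, #6) are each worse than #2 on at least one objective.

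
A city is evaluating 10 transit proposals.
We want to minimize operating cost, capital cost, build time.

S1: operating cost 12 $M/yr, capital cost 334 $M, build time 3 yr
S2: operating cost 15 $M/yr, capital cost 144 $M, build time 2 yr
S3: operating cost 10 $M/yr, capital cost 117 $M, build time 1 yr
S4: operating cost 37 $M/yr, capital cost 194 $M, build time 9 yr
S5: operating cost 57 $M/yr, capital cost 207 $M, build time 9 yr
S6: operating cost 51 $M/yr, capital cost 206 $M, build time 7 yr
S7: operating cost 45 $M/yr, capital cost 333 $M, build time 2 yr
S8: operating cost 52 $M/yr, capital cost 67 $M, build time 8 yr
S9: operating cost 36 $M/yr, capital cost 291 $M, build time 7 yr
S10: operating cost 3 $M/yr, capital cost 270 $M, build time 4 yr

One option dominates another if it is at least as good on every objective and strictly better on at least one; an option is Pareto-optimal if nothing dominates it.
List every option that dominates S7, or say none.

S2: operating cost 15≤45, capital cost 144≤333, build time 2≤2 — dominates S7.
S3: operating cost 10≤45, capital cost 117≤333, build time 1≤2 — dominates S7.
Others (S1, S4, S5, S6, S8, S9, S10) are each worse than S7 on at least one objective.

S2, S3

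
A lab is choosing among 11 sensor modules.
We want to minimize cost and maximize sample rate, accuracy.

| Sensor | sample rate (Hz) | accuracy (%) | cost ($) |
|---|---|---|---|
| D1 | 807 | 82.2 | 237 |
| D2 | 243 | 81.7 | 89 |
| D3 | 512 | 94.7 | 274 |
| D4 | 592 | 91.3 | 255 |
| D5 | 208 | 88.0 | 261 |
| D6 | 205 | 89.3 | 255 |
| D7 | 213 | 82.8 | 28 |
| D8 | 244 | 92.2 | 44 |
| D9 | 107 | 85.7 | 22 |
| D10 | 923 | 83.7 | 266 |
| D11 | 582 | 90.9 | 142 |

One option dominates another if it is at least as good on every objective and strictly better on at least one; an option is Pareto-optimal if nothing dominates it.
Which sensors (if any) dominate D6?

D4: sample rate 592≥205, accuracy 91.3≥89.3, cost 255≤255 — dominates D6.
D8: sample rate 244≥205, accuracy 92.2≥89.3, cost 44≤255 — dominates D6.
D11: sample rate 582≥205, accuracy 90.9≥89.3, cost 142≤255 — dominates D6.
Others (D1, D2, D3, D5, D7, D9, D10) are each worse than D6 on at least one objective.

D4, D8, D11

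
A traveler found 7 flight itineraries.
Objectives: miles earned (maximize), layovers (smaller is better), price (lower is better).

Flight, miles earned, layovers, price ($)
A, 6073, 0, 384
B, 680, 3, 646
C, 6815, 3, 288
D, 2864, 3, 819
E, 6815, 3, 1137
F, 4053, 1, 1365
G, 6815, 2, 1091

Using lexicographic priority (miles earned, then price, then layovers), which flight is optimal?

First maximize miles earned: best is 6815, kept {C, E, G}.
Then minimize price: best is 288, kept {C}.

C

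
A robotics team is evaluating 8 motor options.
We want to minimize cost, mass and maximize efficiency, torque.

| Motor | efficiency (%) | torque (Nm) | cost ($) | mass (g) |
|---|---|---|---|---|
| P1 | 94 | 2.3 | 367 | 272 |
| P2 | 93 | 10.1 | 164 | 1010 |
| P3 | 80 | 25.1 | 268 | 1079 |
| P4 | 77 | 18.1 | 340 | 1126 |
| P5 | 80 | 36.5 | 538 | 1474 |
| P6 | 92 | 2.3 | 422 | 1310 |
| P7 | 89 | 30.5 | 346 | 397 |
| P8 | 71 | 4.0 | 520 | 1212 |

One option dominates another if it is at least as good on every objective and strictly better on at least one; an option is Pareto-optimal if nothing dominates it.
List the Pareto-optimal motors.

P1: not dominated (best efficiency).
P2: not dominated (best cost).
P3: not dominated.
P4: dominated by P3 (efficiency 80≥77, torque 25.1≥18.1, cost 268≤340, mass 1079≤1126).
P5: not dominated (best torque).
P6: dominated by P1 (efficiency 94≥92, torque 2.3≥2.3, cost 367≤422, mass 272≤1310).
P7: not dominated.
P8: dominated by P2 (efficiency 93≥71, torque 10.1≥4.0, cost 164≤520, mass 1010≤1212).

P1, P2, P3, P5, P7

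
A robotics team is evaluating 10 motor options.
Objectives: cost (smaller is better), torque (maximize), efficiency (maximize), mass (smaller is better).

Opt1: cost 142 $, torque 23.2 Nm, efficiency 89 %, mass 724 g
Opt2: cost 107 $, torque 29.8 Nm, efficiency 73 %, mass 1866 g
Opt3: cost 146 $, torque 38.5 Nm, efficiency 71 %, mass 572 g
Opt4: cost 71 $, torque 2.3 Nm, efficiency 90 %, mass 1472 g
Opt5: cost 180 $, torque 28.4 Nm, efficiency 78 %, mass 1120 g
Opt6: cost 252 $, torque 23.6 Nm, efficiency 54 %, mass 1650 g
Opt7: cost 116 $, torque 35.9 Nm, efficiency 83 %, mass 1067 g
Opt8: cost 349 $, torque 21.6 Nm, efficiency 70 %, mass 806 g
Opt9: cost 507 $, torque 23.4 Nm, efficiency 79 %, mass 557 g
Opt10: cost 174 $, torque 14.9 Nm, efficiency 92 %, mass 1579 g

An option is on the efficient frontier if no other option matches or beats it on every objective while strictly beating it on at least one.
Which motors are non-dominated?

Opt1, Opt2, Opt3, Opt4, Opt7, Opt9, Opt10

Opt1: not dominated.
Opt2: not dominated.
Opt3: not dominated (best torque).
Opt4: not dominated (best cost).
Opt5: dominated by Opt7 (cost 116≤180, torque 35.9≥28.4, efficiency 83≥78, mass 1067≤1120).
Opt6: dominated by Opt3 (cost 146≤252, torque 38.5≥23.6, efficiency 71≥54, mass 572≤1650).
Opt7: not dominated.
Opt8: dominated by Opt1 (cost 142≤349, torque 23.2≥21.6, efficiency 89≥70, mass 724≤806).
Opt9: not dominated (best mass).
Opt10: not dominated (best efficiency).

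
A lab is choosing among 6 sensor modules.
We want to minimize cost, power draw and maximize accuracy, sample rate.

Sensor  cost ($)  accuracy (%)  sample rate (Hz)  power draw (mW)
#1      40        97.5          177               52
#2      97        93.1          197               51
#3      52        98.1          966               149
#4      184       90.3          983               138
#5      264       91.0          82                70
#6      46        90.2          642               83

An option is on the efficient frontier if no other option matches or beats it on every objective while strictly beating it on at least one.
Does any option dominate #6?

#1: worse on sample rate (177 vs 642).
#2: worse on cost (97 vs 46).
#3: worse on cost (52 vs 46).
#4: worse on cost (184 vs 46).
#5: worse on cost (264 vs 46).
No option is at least as good as #6 on every objective and strictly better on one.

No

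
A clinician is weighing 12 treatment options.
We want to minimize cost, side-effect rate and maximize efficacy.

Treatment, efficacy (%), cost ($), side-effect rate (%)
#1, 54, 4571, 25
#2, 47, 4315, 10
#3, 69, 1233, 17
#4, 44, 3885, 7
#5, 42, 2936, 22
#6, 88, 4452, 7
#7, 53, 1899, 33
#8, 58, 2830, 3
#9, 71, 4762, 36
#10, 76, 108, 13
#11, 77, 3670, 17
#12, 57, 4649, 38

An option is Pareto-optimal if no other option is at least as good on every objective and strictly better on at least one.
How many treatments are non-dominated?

4

#1: dominated by #3 (efficacy 69≥54, cost 1233≤4571, side-effect rate 17≤25).
#2: dominated by #8 (efficacy 58≥47, cost 2830≤4315, side-effect rate 3≤10).
#3: dominated by #10 (efficacy 76≥69, cost 108≤1233, side-effect rate 13≤17).
#4: dominated by #8 (efficacy 58≥44, cost 2830≤3885, side-effect rate 3≤7).
#5: dominated by #3 (efficacy 69≥42, cost 1233≤2936, side-effect rate 17≤22).
#6: not dominated (best efficacy).
#7: dominated by #3 (efficacy 69≥53, cost 1233≤1899, side-effect rate 17≤33).
#8: not dominated (best side-effect rate).
#9: dominated by #6 (efficacy 88≥71, cost 4452≤4762, side-effect rate 7≤36).
#10: not dominated (best cost).
#11: not dominated.
#12: dominated by #3 (efficacy 69≥57, cost 1233≤4649, side-effect rate 17≤38).
Pareto-optimal: #6, #8, #10, #11 → 4.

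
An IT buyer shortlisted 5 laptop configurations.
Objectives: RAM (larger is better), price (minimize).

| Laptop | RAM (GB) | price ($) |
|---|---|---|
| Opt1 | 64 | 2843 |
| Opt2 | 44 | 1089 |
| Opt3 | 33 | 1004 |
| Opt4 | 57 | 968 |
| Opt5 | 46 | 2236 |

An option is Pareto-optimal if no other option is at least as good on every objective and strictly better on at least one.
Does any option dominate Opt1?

No

Opt2: worse on RAM (44 vs 64).
Opt3: worse on RAM (33 vs 64).
Opt4: worse on RAM (57 vs 64).
Opt5: worse on RAM (46 vs 64).
No option is at least as good as Opt1 on every objective and strictly better on one.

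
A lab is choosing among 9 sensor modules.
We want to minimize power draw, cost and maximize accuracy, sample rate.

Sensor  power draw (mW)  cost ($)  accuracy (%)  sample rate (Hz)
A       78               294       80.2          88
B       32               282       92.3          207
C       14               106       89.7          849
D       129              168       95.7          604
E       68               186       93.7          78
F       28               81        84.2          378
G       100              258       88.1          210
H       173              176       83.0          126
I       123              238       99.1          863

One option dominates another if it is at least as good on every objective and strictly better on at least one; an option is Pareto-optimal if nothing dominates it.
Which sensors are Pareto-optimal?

B, C, D, E, F, I

A: dominated by B (power draw 32≤78, cost 282≤294, accuracy 92.3≥80.2, sample rate 207≥88).
B: not dominated.
C: not dominated (best power draw).
D: not dominated.
E: not dominated.
F: not dominated (best cost).
G: dominated by C (power draw 14≤100, cost 106≤258, accuracy 89.7≥88.1, sample rate 849≥210).
H: dominated by C (power draw 14≤173, cost 106≤176, accuracy 89.7≥83.0, sample rate 849≥126).
I: not dominated (best accuracy).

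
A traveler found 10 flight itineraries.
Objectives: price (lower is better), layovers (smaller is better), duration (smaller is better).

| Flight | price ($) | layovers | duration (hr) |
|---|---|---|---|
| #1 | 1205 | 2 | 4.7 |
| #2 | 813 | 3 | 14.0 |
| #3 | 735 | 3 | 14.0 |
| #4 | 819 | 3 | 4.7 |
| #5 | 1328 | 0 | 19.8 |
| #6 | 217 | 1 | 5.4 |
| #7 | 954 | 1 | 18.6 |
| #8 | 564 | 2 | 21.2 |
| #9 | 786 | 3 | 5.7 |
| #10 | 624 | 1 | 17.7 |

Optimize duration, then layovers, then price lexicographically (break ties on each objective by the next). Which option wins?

#1

First minimize duration: best is 4.7, kept {#1, #4}.
Then minimize layovers: best is 2, kept {#1}.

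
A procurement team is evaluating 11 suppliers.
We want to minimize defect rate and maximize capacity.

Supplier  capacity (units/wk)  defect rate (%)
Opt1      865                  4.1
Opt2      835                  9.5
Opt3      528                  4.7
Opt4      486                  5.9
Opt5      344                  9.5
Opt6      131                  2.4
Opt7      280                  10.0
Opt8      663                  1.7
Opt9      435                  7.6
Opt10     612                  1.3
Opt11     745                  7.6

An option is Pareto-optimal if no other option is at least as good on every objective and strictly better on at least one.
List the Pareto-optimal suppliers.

Opt1: not dominated (best capacity).
Opt2: dominated by Opt1 (capacity 865≥835, defect rate 4.1≤9.5).
Opt3: dominated by Opt1 (capacity 865≥528, defect rate 4.1≤4.7).
Opt4: dominated by Opt1 (capacity 865≥486, defect rate 4.1≤5.9).
Opt5: dominated by Opt1 (capacity 865≥344, defect rate 4.1≤9.5).
Opt6: dominated by Opt8 (capacity 663≥131, defect rate 1.7≤2.4).
Opt7: dominated by Opt1 (capacity 865≥280, defect rate 4.1≤10.0).
Opt8: not dominated.
Opt9: dominated by Opt1 (capacity 865≥435, defect rate 4.1≤7.6).
Opt10: not dominated (best defect rate).
Opt11: dominated by Opt1 (capacity 865≥745, defect rate 4.1≤7.6).

Opt1, Opt8, Opt10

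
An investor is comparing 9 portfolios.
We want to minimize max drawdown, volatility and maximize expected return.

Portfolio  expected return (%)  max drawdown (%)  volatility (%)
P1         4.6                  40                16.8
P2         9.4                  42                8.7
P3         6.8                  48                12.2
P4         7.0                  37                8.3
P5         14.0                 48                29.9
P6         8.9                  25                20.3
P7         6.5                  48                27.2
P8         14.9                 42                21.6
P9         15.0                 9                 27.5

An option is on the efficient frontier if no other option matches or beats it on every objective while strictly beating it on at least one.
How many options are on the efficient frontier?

5

P1: dominated by P4 (expected return 7.0≥4.6, max drawdown 37≤40, volatility 8.3≤16.8).
P2: not dominated.
P3: dominated by P2 (expected return 9.4≥6.8, max drawdown 42≤48, volatility 8.7≤12.2).
P4: not dominated (best volatility).
P5: dominated by P8 (expected return 14.9≥14.0, max drawdown 42≤48, volatility 21.6≤29.9).
P6: not dominated.
P7: dominated by P2 (expected return 9.4≥6.5, max drawdown 42≤48, volatility 8.7≤27.2).
P8: not dominated.
P9: not dominated (best expected return).
Pareto-optimal: P2, P4, P6, P8, P9 → 5.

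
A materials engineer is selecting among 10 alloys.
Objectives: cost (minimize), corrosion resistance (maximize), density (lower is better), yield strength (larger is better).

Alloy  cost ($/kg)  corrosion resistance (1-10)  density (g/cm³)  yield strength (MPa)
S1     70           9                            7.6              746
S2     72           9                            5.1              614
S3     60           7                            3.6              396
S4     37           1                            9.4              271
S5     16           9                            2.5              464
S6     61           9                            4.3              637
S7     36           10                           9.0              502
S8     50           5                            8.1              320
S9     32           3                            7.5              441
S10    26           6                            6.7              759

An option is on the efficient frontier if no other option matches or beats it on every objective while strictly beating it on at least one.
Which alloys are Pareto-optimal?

S1: not dominated.
S2: dominated by S6 (cost 61≤72, corrosion resistance 9≥9, density 4.3≤5.1, yield strength 637≥614).
S3: dominated by S5 (cost 16≤60, corrosion resistance 9≥7, density 2.5≤3.6, yield strength 464≥396).
S4: dominated by S5 (cost 16≤37, corrosion resistance 9≥1, density 2.5≤9.4, yield strength 464≥271).
S5: not dominated (best cost).
S6: not dominated.
S7: not dominated (best corrosion resistance).
S8: dominated by S5 (cost 16≤50, corrosion resistance 9≥5, density 2.5≤8.1, yield strength 464≥320).
S9: dominated by S5 (cost 16≤32, corrosion resistance 9≥3, density 2.5≤7.5, yield strength 464≥441).
S10: not dominated (best yield strength).

S1, S5, S6, S7, S10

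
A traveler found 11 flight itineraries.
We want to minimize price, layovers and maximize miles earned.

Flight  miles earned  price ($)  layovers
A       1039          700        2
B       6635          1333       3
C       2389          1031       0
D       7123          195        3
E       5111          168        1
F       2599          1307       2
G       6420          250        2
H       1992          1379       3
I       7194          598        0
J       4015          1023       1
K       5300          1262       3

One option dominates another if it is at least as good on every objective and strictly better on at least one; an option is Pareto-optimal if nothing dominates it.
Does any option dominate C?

I vs C: miles earned 7194≥2389, price 598≤1031, layovers 0≤0 — I is at least as good on every objective and strictly better on at least one, so I dominates C.

Yes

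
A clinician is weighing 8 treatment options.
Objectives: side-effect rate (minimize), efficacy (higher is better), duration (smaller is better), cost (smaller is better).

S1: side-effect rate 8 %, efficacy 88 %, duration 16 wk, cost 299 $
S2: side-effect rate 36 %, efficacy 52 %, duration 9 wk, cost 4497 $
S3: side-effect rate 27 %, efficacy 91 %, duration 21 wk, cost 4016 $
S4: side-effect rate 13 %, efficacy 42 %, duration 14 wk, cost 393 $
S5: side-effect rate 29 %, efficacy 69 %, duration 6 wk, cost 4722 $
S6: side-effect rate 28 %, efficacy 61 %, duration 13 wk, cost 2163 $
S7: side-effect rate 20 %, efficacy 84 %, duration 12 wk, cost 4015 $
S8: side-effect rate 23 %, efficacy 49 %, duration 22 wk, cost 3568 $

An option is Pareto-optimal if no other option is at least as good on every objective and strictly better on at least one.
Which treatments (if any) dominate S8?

S1: side-effect rate 8≤23, efficacy 88≥49, duration 16≤22, cost 299≤3568 — dominates S8.
Others (S2, S3, S4, S5, S6, S7) are each worse than S8 on at least one objective.

S1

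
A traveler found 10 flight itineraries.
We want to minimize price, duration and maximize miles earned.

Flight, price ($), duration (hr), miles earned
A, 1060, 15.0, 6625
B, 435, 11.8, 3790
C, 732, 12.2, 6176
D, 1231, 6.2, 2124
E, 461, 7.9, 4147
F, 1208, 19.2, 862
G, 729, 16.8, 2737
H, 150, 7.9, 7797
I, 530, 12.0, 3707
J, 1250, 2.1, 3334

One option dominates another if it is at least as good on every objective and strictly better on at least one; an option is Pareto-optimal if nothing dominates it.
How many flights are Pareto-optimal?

A: dominated by H (price 150≤1060, duration 7.9≤15.0, miles earned 7797≥6625).
B: dominated by H (price 150≤435, duration 7.9≤11.8, miles earned 7797≥3790).
C: dominated by H (price 150≤732, duration 7.9≤12.2, miles earned 7797≥6176).
D: not dominated.
E: dominated by H (price 150≤461, duration 7.9≤7.9, miles earned 7797≥4147).
F: dominated by A (price 1060≤1208, duration 15.0≤19.2, miles earned 6625≥862).
G: dominated by B (price 435≤729, duration 11.8≤16.8, miles earned 3790≥2737).
H: not dominated (best price).
I: dominated by B (price 435≤530, duration 11.8≤12.0, miles earned 3790≥3707).
J: not dominated (best duration).
Pareto-optimal: D, H, J → 3.

3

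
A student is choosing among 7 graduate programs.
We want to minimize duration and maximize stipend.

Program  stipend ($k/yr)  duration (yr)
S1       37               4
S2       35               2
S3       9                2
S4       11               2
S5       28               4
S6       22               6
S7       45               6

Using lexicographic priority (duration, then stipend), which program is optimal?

S2

First minimize duration: best is 2, kept {S2, S3, S4}.
Then maximize stipend: best is 35, kept {S2}.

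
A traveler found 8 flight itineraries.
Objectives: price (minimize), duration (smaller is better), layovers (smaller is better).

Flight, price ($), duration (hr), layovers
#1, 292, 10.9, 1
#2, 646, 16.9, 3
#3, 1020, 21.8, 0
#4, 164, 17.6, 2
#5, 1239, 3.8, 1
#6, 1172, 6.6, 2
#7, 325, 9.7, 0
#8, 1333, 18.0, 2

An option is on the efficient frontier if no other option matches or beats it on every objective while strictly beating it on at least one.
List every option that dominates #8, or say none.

#1: price 292≤1333, duration 10.9≤18.0, layovers 1≤2 — dominates #8.
#4: price 164≤1333, duration 17.6≤18.0, layovers 2≤2 — dominates #8.
#5: price 1239≤1333, duration 3.8≤18.0, layovers 1≤2 — dominates #8.
#6: price 1172≤1333, duration 6.6≤18.0, layovers 2≤2 — dominates #8.
#7: price 325≤1333, duration 9.7≤18.0, layovers 0≤2 — dominates #8.
Others (#2, #3) are each worse than #8 on at least one objective.

#1, #4, #5, #6, #7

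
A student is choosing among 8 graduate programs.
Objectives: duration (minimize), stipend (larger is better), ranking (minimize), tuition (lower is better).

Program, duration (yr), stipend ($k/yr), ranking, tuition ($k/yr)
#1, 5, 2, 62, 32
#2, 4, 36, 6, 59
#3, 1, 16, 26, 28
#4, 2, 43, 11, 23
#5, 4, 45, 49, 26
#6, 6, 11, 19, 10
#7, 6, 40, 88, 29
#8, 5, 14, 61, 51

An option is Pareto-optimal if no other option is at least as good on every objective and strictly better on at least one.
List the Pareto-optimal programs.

#2, #3, #4, #5, #6

#1: dominated by #3 (duration 1≤5, stipend 16≥2, ranking 26≤62, tuition 28≤32).
#2: not dominated (best ranking).
#3: not dominated (best duration).
#4: not dominated.
#5: not dominated (best stipend).
#6: not dominated (best tuition).
#7: dominated by #4 (duration 2≤6, stipend 43≥40, ranking 11≤88, tuition 23≤29).
#8: dominated by #3 (duration 1≤5, stipend 16≥14, ranking 26≤61, tuition 28≤51).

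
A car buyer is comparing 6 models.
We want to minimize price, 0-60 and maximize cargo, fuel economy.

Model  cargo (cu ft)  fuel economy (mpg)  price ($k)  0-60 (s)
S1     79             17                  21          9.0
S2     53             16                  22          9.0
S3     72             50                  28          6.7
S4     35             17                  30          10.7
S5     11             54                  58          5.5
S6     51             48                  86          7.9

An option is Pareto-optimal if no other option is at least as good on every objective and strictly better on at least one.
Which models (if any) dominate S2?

S1: cargo 79≥53, fuel economy 17≥16, price 21≤22, 0-60 9.0≤9.0 — dominates S2.
Others (S3, S4, S5, S6) are each worse than S2 on at least one objective.

S1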